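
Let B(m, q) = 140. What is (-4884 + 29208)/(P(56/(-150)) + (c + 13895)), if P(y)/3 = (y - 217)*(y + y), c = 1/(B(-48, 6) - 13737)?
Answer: 310062588750/183328982323 ≈ 1.6913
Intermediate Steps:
c = -1/13597 (c = 1/(140 - 13737) = 1/(-13597) = -1/13597 ≈ -7.3546e-5)
P(y) = 6*y*(-217 + y) (P(y) = 3*((y - 217)*(y + y)) = 3*((-217 + y)*(2*y)) = 3*(2*y*(-217 + y)) = 6*y*(-217 + y))
(-4884 + 29208)/(P(56/(-150)) + (c + 13895)) = (-4884 + 29208)/(6*(56/(-150))*(-217 + 56/(-150)) + (-1/13597 + 13895)) = 24324/(6*(56*(-1/150))*(-217 + 56*(-1/150)) + 188930314/13597) = 24324/(6*(-28/75)*(-217 - 28/75) + 188930314/13597) = 24324/(6*(-28/75)*(-16303/75) + 188930314/13597) = 24324/(912968/1875 + 188930314/13597) = 24324/(366657964646/25494375) = 24324*(25494375/366657964646) = 310062588750/183328982323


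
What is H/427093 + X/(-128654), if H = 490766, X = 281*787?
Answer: -31311326707/54947222822 ≈ -0.56984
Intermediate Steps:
X = 221147
H/427093 + X/(-128654) = 490766/427093 + 221147/(-128654) = 490766*(1/427093) + 221147*(-1/128654) = 490766/427093 - 221147/128654 = -31311326707/54947222822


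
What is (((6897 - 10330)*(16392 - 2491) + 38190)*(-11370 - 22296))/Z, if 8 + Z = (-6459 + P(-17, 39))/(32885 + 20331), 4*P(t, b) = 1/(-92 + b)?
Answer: -6036990785844236032/30541215 ≈ -1.9767e+11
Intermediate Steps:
P(t, b) = 1/(4*(-92 + b))
Z = -91623645/11281792 (Z = -8 + (-6459 + 1/(4*(-92 + 39)))/(32885 + 20331) = -8 + (-6459 + (¼)/(-53))/53216 = -8 + (-6459 + (¼)*(-1/53))*(1/53216) = -8 + (-6459 - 1/212)*(1/53216) = -8 - 1369309/212*1/53216 = -8 - 1369309/11281792 = -91623645/11281792 ≈ -8.1214)
(((6897 - 10330)*(16392 - 2491) + 38190)*(-11370 - 22296))/Z = (((6897 - 10330)*(16392 - 2491) + 38190)*(-11370 - 22296))/(-91623645/11281792) = ((-3433*13901 + 38190)*(-33666))*(-11281792/91623645) = ((-47722133 + 38190)*(-33666))*(-11281792/91623645) = -47683943*(-33666)*(-11281792/91623645) = 1605327625038*(-11281792/91623645) = -6036990785844236032/30541215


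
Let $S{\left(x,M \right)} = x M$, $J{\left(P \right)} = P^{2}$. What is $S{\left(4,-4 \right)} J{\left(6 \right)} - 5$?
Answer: $-581$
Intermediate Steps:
$S{\left(x,M \right)} = M x$
$S{\left(4,-4 \right)} J{\left(6 \right)} - 5 = \left(-4\right) 4 \cdot 6^{2} - 5 = \left(-16\right) 36 - 5 = -576 - 5 = -581$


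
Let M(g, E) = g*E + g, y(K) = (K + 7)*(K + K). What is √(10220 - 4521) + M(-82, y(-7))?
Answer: -82 + √5699 ≈ -6.5083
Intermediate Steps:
y(K) = 2*K*(7 + K) (y(K) = (7 + K)*(2*K) = 2*K*(7 + K))
M(g, E) = g + E*g (M(g, E) = E*g + g = g + E*g)
√(10220 - 4521) + M(-82, y(-7)) = √(10220 - 4521) - 82*(1 + 2*(-7)*(7 - 7)) = √5699 - 82*(1 + 2*(-7)*0) = √5699 - 82*(1 + 0) = √5699 - 82*1 = √5699 - 82 = -82 + √5699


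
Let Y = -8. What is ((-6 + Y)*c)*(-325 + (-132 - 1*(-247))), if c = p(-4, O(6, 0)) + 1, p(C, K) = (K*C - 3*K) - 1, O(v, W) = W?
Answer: 0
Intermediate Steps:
p(C, K) = -1 - 3*K + C*K (p(C, K) = (C*K - 3*K) - 1 = (-3*K + C*K) - 1 = -1 - 3*K + C*K)
c = 0 (c = (-1 - 3*0 - 4*0) + 1 = (-1 + 0 + 0) + 1 = -1 + 1 = 0)
((-6 + Y)*c)*(-325 + (-132 - 1*(-247))) = ((-6 - 8)*0)*(-325 + (-132 - 1*(-247))) = (-14*0)*(-325 + (-132 + 247)) = 0*(-325 + 115) = 0*(-210) = 0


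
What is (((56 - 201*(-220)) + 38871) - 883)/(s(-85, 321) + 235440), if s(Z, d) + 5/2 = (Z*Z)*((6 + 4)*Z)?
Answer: -23504/1687375 ≈ -0.013929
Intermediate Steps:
s(Z, d) = -5/2 + 10*Z³ (s(Z, d) = -5/2 + (Z*Z)*((6 + 4)*Z) = -5/2 + Z²*(10*Z) = -5/2 + 10*Z³)
(((56 - 201*(-220)) + 38871) - 883)/(s(-85, 321) + 235440) = (((56 - 201*(-220)) + 38871) - 883)/((-5/2 + 10*(-85)³) + 235440) = (((56 + 44220) + 38871) - 883)/((-5/2 + 10*(-614125)) + 235440) = ((44276 + 38871) - 883)/((-5/2 - 6141250) + 235440) = (83147 - 883)/(-12282505/2 + 235440) = 82264/(-11811625/2) = 82264*(-2/11811625) = -23504/1687375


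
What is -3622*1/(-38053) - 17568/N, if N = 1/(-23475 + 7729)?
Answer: 10526438831206/38053 ≈ 2.7663e+8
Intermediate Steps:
N = -1/15746 (N = 1/(-15746) = -1/15746 ≈ -6.3508e-5)
-3622*1/(-38053) - 17568/N = -3622*1/(-38053) - 17568/(-1/15746) = -3622*(-1/38053) - 17568*(-15746) = 3622/38053 + 276625728 = 10526438831206/38053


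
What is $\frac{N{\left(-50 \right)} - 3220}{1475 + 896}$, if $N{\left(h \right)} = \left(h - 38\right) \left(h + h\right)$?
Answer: $\frac{5580}{2371} \approx 2.3534$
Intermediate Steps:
$N{\left(h \right)} = 2 h \left(-38 + h\right)$ ($N{\left(h \right)} = \left(-38 + h\right) 2 h = 2 h \left(-38 + h\right)$)
$\frac{N{\left(-50 \right)} - 3220}{1475 + 896} = \frac{2 \left(-50\right) \left(-38 - 50\right) - 3220}{1475 + 896} = \frac{2 \left(-50\right) \left(-88\right) - 3220}{2371} = \left(8800 - 3220\right) \frac{1}{2371} = 5580 \cdot \frac{1}{2371} = \frac{5580}{2371}$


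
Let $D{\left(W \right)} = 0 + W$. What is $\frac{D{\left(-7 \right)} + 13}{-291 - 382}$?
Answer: $- \frac{6}{673} \approx -0.0089153$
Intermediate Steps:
$D{\left(W \right)} = W$
$\frac{D{\left(-7 \right)} + 13}{-291 - 382} = \frac{-7 + 13}{-291 - 382} = \frac{6}{-673} = 6 \left(- \frac{1}{673}\right) = - \frac{6}{673}$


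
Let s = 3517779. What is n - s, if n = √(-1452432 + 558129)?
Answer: -3517779 + 3*I*√99367 ≈ -3.5178e+6 + 945.68*I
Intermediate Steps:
n = 3*I*√99367 (n = √(-894303) = 3*I*√99367 ≈ 945.68*I)
n - s = 3*I*√99367 - 1*3517779 = 3*I*√99367 - 3517779 = -3517779 + 3*I*√99367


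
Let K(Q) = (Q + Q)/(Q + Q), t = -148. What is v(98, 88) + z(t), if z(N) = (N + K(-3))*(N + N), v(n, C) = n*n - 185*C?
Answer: 36836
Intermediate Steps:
K(Q) = 1 (K(Q) = (2*Q)/((2*Q)) = (2*Q)*(1/(2*Q)) = 1)
v(n, C) = n² - 185*C
z(N) = 2*N*(1 + N) (z(N) = (N + 1)*(N + N) = (1 + N)*(2*N) = 2*N*(1 + N))
v(98, 88) + z(t) = (98² - 185*88) + 2*(-148)*(1 - 148) = (9604 - 16280) + 2*(-148)*(-147) = -6676 + 43512 = 36836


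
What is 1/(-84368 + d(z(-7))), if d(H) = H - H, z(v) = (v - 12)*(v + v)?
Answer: -1/84368 ≈ -1.1853e-5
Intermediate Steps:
z(v) = 2*v*(-12 + v) (z(v) = (-12 + v)*(2*v) = 2*v*(-12 + v))
d(H) = 0
1/(-84368 + d(z(-7))) = 1/(-84368 + 0) = 1/(-84368) = -1/84368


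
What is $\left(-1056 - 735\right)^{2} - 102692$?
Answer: $3104989$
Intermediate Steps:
$\left(-1056 - 735\right)^{2} - 102692 = \left(-1791\right)^{2} - 102692 = 3207681 - 102692 = 3104989$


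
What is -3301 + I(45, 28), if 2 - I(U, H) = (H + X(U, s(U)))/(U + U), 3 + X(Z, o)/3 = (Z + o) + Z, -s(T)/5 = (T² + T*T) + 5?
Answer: -118187/45 ≈ -2626.4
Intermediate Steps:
s(T) = -25 - 10*T² (s(T) = -5*((T² + T*T) + 5) = -5*((T² + T²) + 5) = -5*(2*T² + 5) = -5*(5 + 2*T²) = -25 - 10*T²)
X(Z, o) = -9 + 3*o + 6*Z (X(Z, o) = -9 + 3*((Z + o) + Z) = -9 + 3*(o + 2*Z) = -9 + (3*o + 6*Z) = -9 + 3*o + 6*Z)
I(U, H) = 2 - (-84 + H - 30*U² + 6*U)/(2*U) (I(U, H) = 2 - (H + (-9 + 3*(-25 - 10*U²) + 6*U))/(U + U) = 2 - (H + (-9 + (-75 - 30*U²) + 6*U))/(2*U) = 2 - (H + (-84 - 30*U² + 6*U))*1/(2*U) = 2 - (-84 + H - 30*U² + 6*U)*1/(2*U) = 2 - (-84 + H - 30*U² + 6*U)/(2*U))
-3301 + I(45, 28) = -3301 + (42 - 1*45 + 15*45² - ½*28)/45 = -3301 + (42 - 45 + 15*2025 - 14)/45 = -3301 + (42 - 45 + 30375 - 14)/45 = -3301 + (1/45)*30358 = -3301 + 30358/45 = -118187/45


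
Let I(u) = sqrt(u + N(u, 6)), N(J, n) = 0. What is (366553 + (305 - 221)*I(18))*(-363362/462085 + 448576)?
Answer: 75979060973179694/462085 + 52234529154696*sqrt(2)/462085 ≈ 1.6459e+11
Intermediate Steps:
I(u) = sqrt(u) (I(u) = sqrt(u + 0) = sqrt(u))
(366553 + (305 - 221)*I(18))*(-363362/462085 + 448576) = (366553 + (305 - 221)*sqrt(18))*(-363362/462085 + 448576) = (366553 + 84*(3*sqrt(2)))*(-363362*1/462085 + 448576) = (366553 + 252*sqrt(2))*(-363362/462085 + 448576) = (366553 + 252*sqrt(2))*(207279877598/462085) = 75979060973179694/462085 + 52234529154696*sqrt(2)/462085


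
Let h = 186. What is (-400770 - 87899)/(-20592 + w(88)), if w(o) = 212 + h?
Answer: 488669/20194 ≈ 24.199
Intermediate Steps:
w(o) = 398 (w(o) = 212 + 186 = 398)
(-400770 - 87899)/(-20592 + w(88)) = (-400770 - 87899)/(-20592 + 398) = -488669/(-20194) = -488669*(-1/20194) = 488669/20194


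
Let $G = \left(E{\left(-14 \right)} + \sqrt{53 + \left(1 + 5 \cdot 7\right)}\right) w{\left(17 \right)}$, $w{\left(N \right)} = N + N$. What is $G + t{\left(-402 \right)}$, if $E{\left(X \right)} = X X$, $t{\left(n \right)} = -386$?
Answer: $6278 + 34 \sqrt{89} \approx 6598.8$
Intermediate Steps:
$w{\left(N \right)} = 2 N$
$E{\left(X \right)} = X^{2}$
$G = 6664 + 34 \sqrt{89}$ ($G = \left(\left(-14\right)^{2} + \sqrt{53 + \left(1 + 5 \cdot 7\right)}\right) 2 \cdot 17 = \left(196 + \sqrt{53 + \left(1 + 35\right)}\right) 34 = \left(196 + \sqrt{53 + 36}\right) 34 = \left(196 + \sqrt{89}\right) 34 = 6664 + 34 \sqrt{89} \approx 6984.8$)
$G + t{\left(-402 \right)} = \left(6664 + 34 \sqrt{89}\right) - 386 = 6278 + 34 \sqrt{89}$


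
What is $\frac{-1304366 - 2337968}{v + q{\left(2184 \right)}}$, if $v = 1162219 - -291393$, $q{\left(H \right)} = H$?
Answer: $- \frac{1821167}{727898} \approx -2.502$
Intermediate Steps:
$v = 1453612$ ($v = 1162219 + 291393 = 1453612$)
$\frac{-1304366 - 2337968}{v + q{\left(2184 \right)}} = \frac{-1304366 - 2337968}{1453612 + 2184} = - \frac{3642334}{1455796} = \left(-3642334\right) \frac{1}{1455796} = - \frac{1821167}{727898}$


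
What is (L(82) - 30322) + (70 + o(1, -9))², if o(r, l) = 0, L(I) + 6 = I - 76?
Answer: -25422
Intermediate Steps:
L(I) = -82 + I (L(I) = -6 + (I - 76) = -6 + (-76 + I) = -82 + I)
(L(82) - 30322) + (70 + o(1, -9))² = ((-82 + 82) - 30322) + (70 + 0)² = (0 - 30322) + 70² = -30322 + 4900 = -25422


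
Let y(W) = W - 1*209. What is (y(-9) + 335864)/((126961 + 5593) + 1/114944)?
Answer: 38580493824/15236286977 ≈ 2.5321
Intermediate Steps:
y(W) = -209 + W (y(W) = W - 209 = -209 + W)
(y(-9) + 335864)/((126961 + 5593) + 1/114944) = ((-209 - 9) + 335864)/((126961 + 5593) + 1/114944) = (-218 + 335864)/(132554 + 1/114944) = 335646/(15236286977/114944) = 335646*(114944/15236286977) = 38580493824/15236286977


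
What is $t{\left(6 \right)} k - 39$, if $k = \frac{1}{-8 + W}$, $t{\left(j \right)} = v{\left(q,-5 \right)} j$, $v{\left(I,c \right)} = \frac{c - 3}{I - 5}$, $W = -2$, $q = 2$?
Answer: $- \frac{203}{5} \approx -40.6$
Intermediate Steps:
$v{\left(I,c \right)} = \frac{-3 + c}{-5 + I}$
$t{\left(j \right)} = \frac{8 j}{3}$ ($t{\left(j \right)} = \frac{-3 - 5}{-5 + 2} j = \frac{1}{-3} \left(-8\right) j = \left(- \frac{1}{3}\right) \left(-8\right) j = \frac{8 j}{3}$)
$k = - \frac{1}{10}$ ($k = \frac{1}{-8 - 2} = \frac{1}{-10} = - \frac{1}{10} \approx -0.1$)
$t{\left(6 \right)} k - 39 = \frac{8}{3} \cdot 6 \left(- \frac{1}{10}\right) - 39 = 16 \left(- \frac{1}{10}\right) - 39 = - \frac{8}{5} - 39 = - \frac{203}{5}$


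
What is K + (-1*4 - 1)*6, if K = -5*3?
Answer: -45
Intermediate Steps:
K = -15
K + (-1*4 - 1)*6 = -15 + (-1*4 - 1)*6 = -15 + (-4 - 1)*6 = -15 - 5*6 = -15 - 30 = -45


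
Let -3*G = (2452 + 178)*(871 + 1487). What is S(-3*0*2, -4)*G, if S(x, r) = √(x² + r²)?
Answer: -8268720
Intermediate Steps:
S(x, r) = √(r² + x²)
G = -2067180 (G = -(2452 + 178)*(871 + 1487)/3 = -2630*2358/3 = -⅓*6201540 = -2067180)
S(-3*0*2, -4)*G = √((-4)² + (-3*0*2)²)*(-2067180) = √(16 + (0*2)²)*(-2067180) = √(16 + 0²)*(-2067180) = √(16 + 0)*(-2067180) = √16*(-2067180) = 4*(-2067180) = -8268720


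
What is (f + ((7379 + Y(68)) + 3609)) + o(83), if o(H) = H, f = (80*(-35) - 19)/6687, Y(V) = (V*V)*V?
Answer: 2176635742/6687 ≈ 3.2550e+5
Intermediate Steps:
Y(V) = V³ (Y(V) = V²*V = V³)
f = -2819/6687 (f = (-2800 - 19)*(1/6687) = -2819*1/6687 = -2819/6687 ≈ -0.42156)
(f + ((7379 + Y(68)) + 3609)) + o(83) = (-2819/6687 + ((7379 + 68³) + 3609)) + 83 = (-2819/6687 + ((7379 + 314432) + 3609)) + 83 = (-2819/6687 + (321811 + 3609)) + 83 = (-2819/6687 + 325420) + 83 = 2176080721/6687 + 83 = 2176635742/6687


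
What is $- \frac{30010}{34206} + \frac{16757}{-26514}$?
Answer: $- \frac{228145847}{151156314} \approx -1.5093$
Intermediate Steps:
$- \frac{30010}{34206} + \frac{16757}{-26514} = \left(-30010\right) \frac{1}{34206} + 16757 \left(- \frac{1}{26514}\right) = - \frac{15005}{17103} - \frac{16757}{26514} = - \frac{228145847}{151156314}$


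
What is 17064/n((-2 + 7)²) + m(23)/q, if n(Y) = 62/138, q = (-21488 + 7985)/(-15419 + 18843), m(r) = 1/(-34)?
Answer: 270277073288/7116081 ≈ 37981.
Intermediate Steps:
m(r) = -1/34
q = -13503/3424 ≈ -3.9436
n(Y) = 31/69 (n(Y) = 62*(1/138) = 31/69)
17064/n((-2 + 7)²) + m(23)/q = 17064/(31/69) - 1/(34*(-13503/3424)) = 17064*(69/31) - 1/34*(-3424/13503) = 1177416/31 + 1712/229551 = 270277073288/7116081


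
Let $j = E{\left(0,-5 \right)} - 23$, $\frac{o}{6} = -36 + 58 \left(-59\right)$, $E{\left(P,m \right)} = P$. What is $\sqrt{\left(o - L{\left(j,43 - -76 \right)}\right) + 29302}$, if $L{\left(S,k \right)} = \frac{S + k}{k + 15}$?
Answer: $\frac{\sqrt{38395690}}{67} \approx 92.484$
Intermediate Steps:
$o = -20748$ ($o = 6 \left(-36 + 58 \left(-59\right)\right) = 6 \left(-36 - 3422\right) = 6 \left(-3458\right) = -20748$)
$j = -23$ ($j = 0 - 23 = -23$)
$L{\left(S,k \right)} = \frac{S + k}{15 + k}$
$\sqrt{\left(o - L{\left(j,43 - -76 \right)}\right) + 29302} = \sqrt{\left(-20748 - \frac{-23 + \left(43 - -76\right)}{15 + \left(43 - -76\right)}\right) + 29302} = \sqrt{\left(-20748 - \frac{-23 + \left(43 + 76\right)}{15 + \left(43 + 76\right)}\right) + 29302} = \sqrt{\left(-20748 - \frac{-23 + 119}{15 + 119}\right) + 29302} = \sqrt{\left(-20748 - \frac{1}{134} \cdot 96\right) + 29302} = \sqrt{\left(-20748 - \frac{48}{67}\right) + 29302} = \sqrt{- \frac{1390164}{67} + 29302} = \sqrt{\frac{573070}{67}} = \frac{\sqrt{38395690}}{67}$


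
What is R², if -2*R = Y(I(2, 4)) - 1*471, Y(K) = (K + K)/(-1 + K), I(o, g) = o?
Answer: 218089/4 ≈ 54522.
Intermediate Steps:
Y(K) = 2*K/(-1 + K) (Y(K) = (2*K)/(-1 + K) = 2*K/(-1 + K))
R = 467/2 (R = -(2*2/(-1 + 2) - 1*471)/2 = -(2*2/1 - 471)/2 = -(2*2*1 - 471)/2 = -(4 - 471)/2 = -½*(-467) = 467/2 ≈ 233.50)
R² = (467/2)² = 218089/4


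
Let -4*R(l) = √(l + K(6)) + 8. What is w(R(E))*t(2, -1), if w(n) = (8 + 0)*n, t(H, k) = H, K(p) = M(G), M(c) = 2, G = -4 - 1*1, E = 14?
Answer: -48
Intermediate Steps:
G = -5 (G = -4 - 1 = -5)
K(p) = 2
R(l) = -2 - √(2 + l)/4 (R(l) = -(√(l + 2) + 8)/4 = -(√(2 + l) + 8)/4 = -(8 + √(2 + l))/4 = -2 - √(2 + l)/4)
w(n) = 8*n
w(R(E))*t(2, -1) = (8*(-2 - √(2 + 14)/4))*2 = (8*(-2 - √16/4))*2 = (8*(-2 - ¼*4))*2 = (8*(-2 - 1))*2 = (8*(-3))*2 = -24*2 = -48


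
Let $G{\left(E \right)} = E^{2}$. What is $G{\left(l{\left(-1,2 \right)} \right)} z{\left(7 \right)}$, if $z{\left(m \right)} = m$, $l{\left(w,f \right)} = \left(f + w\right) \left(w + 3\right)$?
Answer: $28$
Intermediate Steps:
$l{\left(w,f \right)} = \left(3 + w\right) \left(f + w\right)$ ($l{\left(w,f \right)} = \left(f + w\right) \left(3 + w\right) = \left(3 + w\right) \left(f + w\right)$)
$G{\left(l{\left(-1,2 \right)} \right)} z{\left(7 \right)} = \left(\left(-1\right)^{2} + 3 \cdot 2 + 3 \left(-1\right) + 2 \left(-1\right)\right)^{2} \cdot 7 = \left(1 + 6 - 3 - 2\right)^{2} \cdot 7 = 2^{2} \cdot 7 = 4 \cdot 7 = 28$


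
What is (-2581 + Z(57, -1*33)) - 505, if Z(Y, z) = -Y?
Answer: -3143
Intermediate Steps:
(-2581 + Z(57, -1*33)) - 505 = (-2581 - 1*57) - 505 = (-2581 - 57) - 505 = -2638 - 505 = -3143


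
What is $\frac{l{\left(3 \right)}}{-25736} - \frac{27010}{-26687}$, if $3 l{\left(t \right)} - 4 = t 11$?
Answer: $\frac{2084400661}{2060449896} \approx 1.0116$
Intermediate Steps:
$l{\left(t \right)} = \frac{4}{3} + \frac{11 t}{3}$ ($l{\left(t \right)} = \frac{4}{3} + \frac{t 11}{3} = \frac{4}{3} + \frac{11 t}{3}$)
$\frac{l{\left(3 \right)}}{-25736} - \frac{27010}{-26687} = \frac{\frac{4}{3} + \frac{11}{3} \cdot 3}{-25736} - \frac{27010}{-26687} = \left(\frac{4}{3} + 11\right) \left(- \frac{1}{25736}\right) - - \frac{27010}{26687} = \frac{37}{3} \left(- \frac{1}{25736}\right) + \frac{27010}{26687} = - \frac{37}{77208} + \frac{27010}{26687} = \frac{2084400661}{2060449896}$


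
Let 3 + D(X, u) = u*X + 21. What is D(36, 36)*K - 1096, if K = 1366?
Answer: 1793828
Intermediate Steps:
D(X, u) = 18 + X*u (D(X, u) = -3 + (u*X + 21) = -3 + (X*u + 21) = -3 + (21 + X*u) = 18 + X*u)
D(36, 36)*K - 1096 = (18 + 36*36)*1366 - 1096 = (18 + 1296)*1366 - 1096 = 1314*1366 - 1096 = 1794924 - 1096 = 1793828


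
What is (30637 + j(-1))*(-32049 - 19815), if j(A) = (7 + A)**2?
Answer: -1590824472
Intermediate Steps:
(30637 + j(-1))*(-32049 - 19815) = (30637 + (7 - 1)**2)*(-32049 - 19815) = (30637 + 6**2)*(-51864) = (30637 + 36)*(-51864) = 30673*(-51864) = -1590824472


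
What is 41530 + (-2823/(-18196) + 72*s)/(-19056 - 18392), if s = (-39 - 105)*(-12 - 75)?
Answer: 28282287060281/681403808 ≈ 41506.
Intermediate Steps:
s = 12528 (s = -144*(-87) = 12528)
41530 + (-2823/(-18196) + 72*s)/(-19056 - 18392) = 41530 + (-2823/(-18196) + 72*12528)/(-19056 - 18392) = 41530 + (-2823*(-1/18196) + 902016)/(-37448) = 41530 + (2823/18196 + 902016)*(-1/37448) = 41530 + (16413085959/18196)*(-1/37448) = 41530 - 16413085959/681403808 = 28282287060281/681403808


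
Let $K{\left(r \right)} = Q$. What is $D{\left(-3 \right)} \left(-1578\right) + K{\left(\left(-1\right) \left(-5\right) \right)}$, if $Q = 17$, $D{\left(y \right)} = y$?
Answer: $4751$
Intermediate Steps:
$K{\left(r \right)} = 17$
$D{\left(-3 \right)} \left(-1578\right) + K{\left(\left(-1\right) \left(-5\right) \right)} = \left(-3\right) \left(-1578\right) + 17 = 4734 + 17 = 4751$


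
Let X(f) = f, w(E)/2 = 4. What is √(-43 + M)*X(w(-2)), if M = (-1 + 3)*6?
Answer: 8*I*√31 ≈ 44.542*I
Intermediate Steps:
M = 12 (M = 2*6 = 12)
w(E) = 8 (w(E) = 2*4 = 8)
√(-43 + M)*X(w(-2)) = √(-43 + 12)*8 = √(-31)*8 = (I*√31)*8 = 8*I*√31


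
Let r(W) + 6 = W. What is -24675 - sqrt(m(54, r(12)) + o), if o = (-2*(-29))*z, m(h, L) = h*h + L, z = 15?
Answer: -24675 - 4*sqrt(237) ≈ -24737.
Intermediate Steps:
r(W) = -6 + W
m(h, L) = L + h**2 (m(h, L) = h**2 + L = L + h**2)
o = 870 (o = -2*(-29)*15 = 58*15 = 870)
-24675 - sqrt(m(54, r(12)) + o) = -24675 - sqrt(((-6 + 12) + 54**2) + 870) = -24675 - sqrt((6 + 2916) + 870) = -24675 - sqrt(2922 + 870) = -24675 - sqrt(3792) = -24675 - 4*sqrt(237)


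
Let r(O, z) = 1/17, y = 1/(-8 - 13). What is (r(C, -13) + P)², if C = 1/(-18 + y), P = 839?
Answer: 203461696/289 ≈ 7.0402e+5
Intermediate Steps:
y = -1/21 (y = 1/(-21) = -1/21 ≈ -0.047619)
C = -21/379 (C = 1/(-18 - 1/21) = 1/(-379/21) = -21/379 ≈ -0.055409)
r(O, z) = 1/17
(r(C, -13) + P)² = (1/17 + 839)² = (14264/17)² = 203461696/289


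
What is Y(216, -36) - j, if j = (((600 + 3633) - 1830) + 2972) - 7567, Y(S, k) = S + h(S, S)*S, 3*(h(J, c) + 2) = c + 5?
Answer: 17888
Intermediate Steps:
h(J, c) = -⅓ + c/3 (h(J, c) = -2 + (c + 5)/3 = -2 + (5 + c)/3 = -2 + (5/3 + c/3) = -⅓ + c/3)
Y(S, k) = S + S*(-⅓ + S/3) (Y(S, k) = S + (-⅓ + S/3)*S = S + S*(-⅓ + S/3))
j = -2192 (j = ((4233 - 1830) + 2972) - 7567 = (2403 + 2972) - 7567 = 5375 - 7567 = -2192)
Y(216, -36) - j = (⅓)*216*(2 + 216) - 1*(-2192) = (⅓)*216*218 + 2192 = 15696 + 2192 = 17888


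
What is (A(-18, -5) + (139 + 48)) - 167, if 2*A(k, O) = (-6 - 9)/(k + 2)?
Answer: 655/32 ≈ 20.469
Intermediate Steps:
A(k, O) = -15/(2*(2 + k)) (A(k, O) = ((-6 - 9)/(k + 2))/2 = (-15/(2 + k))/2 = -15/(2*(2 + k)))
(A(-18, -5) + (139 + 48)) - 167 = (-15/(4 + 2*(-18)) + (139 + 48)) - 167 = (-15/(4 - 36) + 187) - 167 = (-15/(-32) + 187) - 167 = (-15*(-1/32) + 187) - 167 = (15/32 + 187) - 167 = 5999/32 - 167 = 655/32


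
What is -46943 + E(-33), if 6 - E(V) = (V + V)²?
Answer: -51293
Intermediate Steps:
E(V) = 6 - 4*V² (E(V) = 6 - (V + V)² = 6 - (2*V)² = 6 - 4*V²)
-46943 + E(-33) = -46943 + (6 - 4*(-33)²) = -46943 + (6 - 4*1089) = -46943 + (6 - 4356) = -46943 - 4350 = -51293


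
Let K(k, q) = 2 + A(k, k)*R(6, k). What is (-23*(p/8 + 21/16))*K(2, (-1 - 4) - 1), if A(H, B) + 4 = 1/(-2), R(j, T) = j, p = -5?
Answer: 6325/16 ≈ 395.31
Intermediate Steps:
A(H, B) = -9/2 (A(H, B) = -4 + 1/(-2) = -4 + 1*(-1/2) = -4 - 1/2 = -9/2)
K(k, q) = -25 (K(k, q) = 2 - 9/2*6 = 2 - 27 = -25)
(-23*(p/8 + 21/16))*K(2, (-1 - 4) - 1) = -23*(-5/8 + 21/16)*(-25) = -23*11/16*(-25) = -253/16*(-25) = 6325/16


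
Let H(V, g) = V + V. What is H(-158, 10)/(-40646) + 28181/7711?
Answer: 573940801/156710653 ≈ 3.6624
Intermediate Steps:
H(V, g) = 2*V
H(-158, 10)/(-40646) + 28181/7711 = (2*(-158))/(-40646) + 28181/7711 = -316*(-1/40646) + 28181*(1/7711) = 158/20323 + 28181/7711 = 573940801/156710653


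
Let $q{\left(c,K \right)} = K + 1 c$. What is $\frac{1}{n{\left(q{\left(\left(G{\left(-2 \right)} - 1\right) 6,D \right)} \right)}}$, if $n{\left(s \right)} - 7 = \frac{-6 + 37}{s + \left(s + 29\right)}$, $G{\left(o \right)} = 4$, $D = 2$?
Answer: $\frac{69}{514} \approx 0.13424$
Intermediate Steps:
$q{\left(c,K \right)} = K + c$
$n{\left(s \right)} = 7 + \frac{31}{29 + 2 s}$ ($n{\left(s \right)} = 7 + \frac{-6 + 37}{s + \left(s + 29\right)} = 7 + \frac{31}{s + \left(29 + s\right)} = 7 + \frac{31}{29 + 2 s}$)
$\frac{1}{n{\left(q{\left(\left(G{\left(-2 \right)} - 1\right) 6,D \right)} \right)}} = \frac{1}{2 \frac{1}{29 + 2 \left(2 + \left(4 - 1\right) 6\right)} \left(117 + 7 \left(2 + \left(4 - 1\right) 6\right)\right)} = \frac{1}{2 \frac{1}{29 + 2 \left(2 + 3 \cdot 6\right)} \left(117 + 7 \left(2 + 3 \cdot 6\right)\right)} = \frac{1}{2 \frac{1}{29 + 2 \left(2 + 18\right)} \left(117 + 7 \left(2 + 18\right)\right)} = \frac{1}{2 \frac{1}{29 + 2 \cdot 20} \left(117 + 7 \cdot 20\right)} = \frac{1}{2 \frac{1}{29 + 40} \left(117 + 140\right)} = \frac{1}{2 \cdot \frac{1}{69} \cdot 257} = \frac{1}{\frac{514}{69}} = \frac{69}{514}$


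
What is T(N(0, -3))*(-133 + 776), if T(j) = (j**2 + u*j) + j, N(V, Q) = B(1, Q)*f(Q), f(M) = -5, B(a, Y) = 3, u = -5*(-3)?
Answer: -9645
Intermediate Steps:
u = 15
N(V, Q) = -15 (N(V, Q) = 3*(-5) = -15)
T(j) = j**2 + 16*j (T(j) = (j**2 + 15*j) + j = j**2 + 16*j)
T(N(0, -3))*(-133 + 776) = (-15*(16 - 15))*(-133 + 776) = -15*1*643 = -15*643 = -9645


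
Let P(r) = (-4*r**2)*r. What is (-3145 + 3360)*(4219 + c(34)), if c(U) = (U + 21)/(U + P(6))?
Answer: 150573745/166 ≈ 9.0707e+5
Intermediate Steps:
P(r) = -4*r**3
c(U) = (21 + U)/(-864 + U) (c(U) = (U + 21)/(U - 4*6**3) = (21 + U)/(U - 4*216) = (21 + U)/(U - 864) = (21 + U)/(-864 + U))
(-3145 + 3360)*(4219 + c(34)) = (-3145 + 3360)*(4219 + (21 + 34)/(-864 + 34)) = 215*(4219 + 55/(-830)) = 215*(4219 - 1/830*55) = 215*(4219 - 11/166) = 215*(700343/166) = 150573745/166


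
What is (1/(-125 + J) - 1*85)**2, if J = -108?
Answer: 392277636/54289 ≈ 7225.7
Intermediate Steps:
(1/(-125 + J) - 1*85)**2 = (1/(-125 - 108) - 1*85)**2 = (1/(-233) - 85)**2 = (-1/233 - 85)**2 = (-19806/233)**2 = 392277636/54289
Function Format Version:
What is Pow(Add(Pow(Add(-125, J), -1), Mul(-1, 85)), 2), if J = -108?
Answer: Rational(392277636, 54289) ≈ 7225.7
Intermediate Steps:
Pow(Add(Pow(Add(-125, J), -1), Mul(-1, 85)), 2) = Pow(Add(Pow(Add(-125, -108), -1), Mul(-1, 85)), 2) = Pow(Add(Pow(-233, -1), -85), 2) = Pow(Add(Rational(-1, 233), -85), 2) = Pow(Rational(-19806, 233), 2) = Rational(392277636, 54289)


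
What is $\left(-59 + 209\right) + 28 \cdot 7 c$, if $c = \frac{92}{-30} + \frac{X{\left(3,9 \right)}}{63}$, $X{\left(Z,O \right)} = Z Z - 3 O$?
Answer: $- \frac{7606}{15} \approx -507.07$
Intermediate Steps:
$X{\left(Z,O \right)} = Z^{2} - 3 O$
$c = - \frac{352}{105}$ ($c = \frac{92}{-30} + \frac{3^{2} - 27}{63} = 92 \left(- \frac{1}{30}\right) + \left(9 - 27\right) \frac{1}{63} = - \frac{46}{15} - \frac{2}{7} = - \frac{352}{105} \approx -3.3524$)
$\left(-59 + 209\right) + 28 \cdot 7 c = \left(-59 + 209\right) + 28 \cdot 7 \left(- \frac{352}{105}\right) = 150 + 196 \left(- \frac{352}{105}\right) = 150 - \frac{9856}{15} = - \frac{7606}{15}$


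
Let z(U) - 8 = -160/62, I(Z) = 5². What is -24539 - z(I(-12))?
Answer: -760877/31 ≈ -24544.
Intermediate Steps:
I(Z) = 25
z(U) = 168/31 (z(U) = 8 - 160/62 = 8 - 160*1/62 = 8 - 80/31 = 168/31)
-24539 - z(I(-12)) = -24539 - 1*168/31 = -24539 - 168/31 = -760877/31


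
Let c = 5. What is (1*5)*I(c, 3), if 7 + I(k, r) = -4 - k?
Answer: -80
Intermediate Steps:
I(k, r) = -11 - k (I(k, r) = -7 + (-4 - k) = -11 - k)
(1*5)*I(c, 3) = (1*5)*(-11 - 1*5) = 5*(-11 - 5) = 5*(-16) = -80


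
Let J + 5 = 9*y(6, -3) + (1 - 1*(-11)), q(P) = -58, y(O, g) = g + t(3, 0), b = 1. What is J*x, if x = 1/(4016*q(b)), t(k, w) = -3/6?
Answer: 49/465856 ≈ 0.00010518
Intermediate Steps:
t(k, w) = -½ (t(k, w) = -3*⅙ = -½)
y(O, g) = -½ + g (y(O, g) = g - ½ = -½ + g)
x = -1/232928 (x = 1/(4016*(-58)) = (1/4016)*(-1/58) = -1/232928 ≈ -4.2932e-6)
J = -49/2 (J = -5 + (9*(-½ - 3) + (1 - 1*(-11))) = -5 + (9*(-7/2) + (1 + 11)) = -5 + (-63/2 + 12) = -5 - 39/2 = -49/2 ≈ -24.500)
J*x = -49/2*(-1/232928) = 49/465856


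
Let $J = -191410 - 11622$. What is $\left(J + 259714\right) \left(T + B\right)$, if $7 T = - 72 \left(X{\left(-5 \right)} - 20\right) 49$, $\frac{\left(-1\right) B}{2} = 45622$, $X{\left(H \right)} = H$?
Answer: $-4457699208$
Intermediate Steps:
$B = -91244$ ($B = \left(-2\right) 45622 = -91244$)
$J = -203032$
$T = 12600$ ($T = \frac{- 72 \left(-5 - 20\right) 49}{7} = \frac{\left(-72\right) \left(-25\right) 49}{7} = \frac{1800 \cdot 49}{7} = \frac{1}{7} \cdot 88200 = 12600$)
$\left(J + 259714\right) \left(T + B\right) = \left(-203032 + 259714\right) \left(12600 - 91244\right) = 56682 \left(-78644\right) = -4457699208$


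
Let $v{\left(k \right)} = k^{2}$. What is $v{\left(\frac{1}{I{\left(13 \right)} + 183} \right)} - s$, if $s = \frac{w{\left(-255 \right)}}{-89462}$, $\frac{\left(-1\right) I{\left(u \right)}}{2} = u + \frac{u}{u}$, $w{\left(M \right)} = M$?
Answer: $- \frac{6036913}{2149324550} \approx -0.0028087$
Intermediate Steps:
$I{\left(u \right)} = -2 - 2 u$ ($I{\left(u \right)} = - 2 \left(u + \frac{u}{u}\right) = - 2 \left(u + 1\right) = - 2 \left(1 + u\right) = -2 - 2 u$)
$s = \frac{255}{89462}$ ($s = - \frac{255}{-89462} = \left(-255\right) \left(- \frac{1}{89462}\right) = \frac{255}{89462} \approx 0.0028504$)
$v{\left(\frac{1}{I{\left(13 \right)} + 183} \right)} - s = \left(\frac{1}{\left(-2 - 26\right) + 183}\right)^{2} - \frac{255}{89462} = \left(\frac{1}{-28 + 183}\right)^{2} - \frac{255}{89462} = \left(\frac{1}{155}\right)^{2} - \frac{255}{89462} = \frac{1}{24025} - \frac{255}{89462} = - \frac{6036913}{2149324550}$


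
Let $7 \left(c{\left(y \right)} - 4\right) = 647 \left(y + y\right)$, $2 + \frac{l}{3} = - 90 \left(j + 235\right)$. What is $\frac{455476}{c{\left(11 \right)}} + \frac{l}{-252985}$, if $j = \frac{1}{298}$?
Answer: $\frac{60159136909339}{268801369215} \approx 223.81$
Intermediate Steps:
$j = \frac{1}{298} \approx 0.0033557$
$l = - \frac{9455079}{149}$ ($l = -6 + 3 \left(- 90 \left(\frac{1}{298} + 235\right)\right) = -6 + 3 \left(\left(-90\right) \frac{70031}{298}\right) = -6 + 3 \left(- \frac{3151395}{149}\right) = -6 - \frac{9454185}{149} = - \frac{9455079}{149} \approx -63457.0$)
$c{\left(y \right)} = 4 + \frac{1294 y}{7}$ ($c{\left(y \right)} = 4 + \frac{647 \left(y + y\right)}{7} = 4 + \frac{647 \cdot 2 y}{7} = 4 + \frac{1294 y}{7}$)
$\frac{455476}{c{\left(11 \right)}} + \frac{l}{-252985} = \frac{455476}{4 + \frac{1294}{7} \cdot 11} - \frac{9455079}{149 \left(-252985\right)} = \frac{455476}{4 + \frac{14234}{7}} - - \frac{9455079}{37694765} = \frac{455476}{\frac{14262}{7}} + \frac{9455079}{37694765} = 455476 \cdot \frac{7}{14262} + \frac{9455079}{37694765} = \frac{1594166}{7131} + \frac{9455079}{37694765} = \frac{60159136909339}{268801369215}$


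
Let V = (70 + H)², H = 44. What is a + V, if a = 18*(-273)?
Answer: 8082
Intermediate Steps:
V = 12996 (V = (70 + 44)² = 114² = 12996)
a = -4914
a + V = -4914 + 12996 = 8082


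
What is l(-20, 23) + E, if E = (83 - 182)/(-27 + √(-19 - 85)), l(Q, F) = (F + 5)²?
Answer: 655745/833 + 198*I*√26/833 ≈ 787.21 + 1.212*I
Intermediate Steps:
l(Q, F) = (5 + F)²
E = -99/(-27 + 2*I*√26) (E = -99/(-27 + √(-104)) = -99/(-27 + 2*I*√26) ≈ 3.2089 + 1.212*I)
l(-20, 23) + E = (5 + 23)² + (2673/833 + 198*I*√26/833) = 28² + (2673/833 + 198*I*√26/833) = 784 + (2673/833 + 198*I*√26/833) = 655745/833 + 198*I*√26/833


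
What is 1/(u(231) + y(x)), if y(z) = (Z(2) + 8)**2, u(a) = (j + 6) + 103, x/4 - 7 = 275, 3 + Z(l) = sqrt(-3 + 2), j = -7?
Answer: 63/7988 - 5*I/7988 ≈ 0.0078868 - 0.00062594*I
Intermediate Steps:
Z(l) = -3 + I (Z(l) = -3 + sqrt(-3 + 2) = -3 + sqrt(-1) = -3 + I)
x = 1128 (x = 28 + 4*275 = 28 + 1100 = 1128)
u(a) = 102 (u(a) = (-7 + 6) + 103 = -1 + 103 = 102)
y(z) = (5 + I)**2 (y(z) = ((-3 + I) + 8)**2 = (5 + I)**2)
1/(u(231) + y(x)) = 1/(102 + (5 + I)**2)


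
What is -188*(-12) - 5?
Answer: 2251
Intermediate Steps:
-188*(-12) - 5 = -47*(-48) - 5 = 2256 - 5 = 2251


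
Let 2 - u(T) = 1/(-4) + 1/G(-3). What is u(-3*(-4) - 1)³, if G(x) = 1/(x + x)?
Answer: 35937/64 ≈ 561.52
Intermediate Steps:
G(x) = 1/(2*x)
u(T) = 33/4 (u(T) = 2 - (1/(-4) + 1/((½)/(-3))) = 2 - (1*(-¼) + 1/((½)*(-⅓))) = 2 - (-¼ + 1/(-⅙)) = 2 - (-¼ + 1*(-6)) = 2 - (-¼ - 6) = 2 - 1*(-25/4) = 2 + 25/4 = 33/4)
u(-3*(-4) - 1)³ = (33/4)³ = 35937/64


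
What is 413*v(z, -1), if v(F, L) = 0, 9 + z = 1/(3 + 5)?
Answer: 0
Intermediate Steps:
z = -71/8 (z = -9 + 1/(3 + 5) = -9 + 1/8 = -71/8 ≈ -8.8750)
413*v(z, -1) = 413*0 = 0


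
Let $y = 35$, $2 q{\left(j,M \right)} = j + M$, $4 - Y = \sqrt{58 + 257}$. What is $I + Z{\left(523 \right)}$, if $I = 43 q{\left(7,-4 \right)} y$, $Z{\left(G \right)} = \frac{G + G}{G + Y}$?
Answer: $\frac{626813347}{277414} + \frac{1569 \sqrt{35}}{138707} \approx 2259.6$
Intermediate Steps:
$Y = 4 - 3 \sqrt{35}$ ($Y = 4 - \sqrt{58 + 257} = 4 - \sqrt{315} = 4 - 3 \sqrt{35} \approx -13.748$)
$q{\left(j,M \right)} = \frac{M}{2} + \frac{j}{2}$ ($q{\left(j,M \right)} = \frac{j + M}{2} = \frac{M + j}{2} = \frac{M}{2} + \frac{j}{2}$)
$Z{\left(G \right)} = \frac{2 G}{4 + G - 3 \sqrt{35}}$ ($Z{\left(G \right)} = \frac{G + G}{G + \left(4 - 3 \sqrt{35}\right)} = \frac{2 G}{4 + G - 3 \sqrt{35}}$)
$I = \frac{4515}{2}$ ($I = 43 \left(\frac{1}{2} \left(-4\right) + \frac{1}{2} \cdot 7\right) 35 = 43 \left(-2 + \frac{7}{2}\right) 35 = 43 \cdot \frac{3}{2} \cdot 35 = \frac{129}{2} \cdot 35 = \frac{4515}{2} \approx 2257.5$)
$I + Z{\left(523 \right)} = \frac{4515}{2} + 2 \cdot 523 \frac{1}{4 + 523 - 3 \sqrt{35}} = \frac{4515}{2} + 2 \cdot 523 \frac{1}{527 - 3 \sqrt{35}} = \frac{4515}{2} + \frac{1046}{527 - 3 \sqrt{35}}$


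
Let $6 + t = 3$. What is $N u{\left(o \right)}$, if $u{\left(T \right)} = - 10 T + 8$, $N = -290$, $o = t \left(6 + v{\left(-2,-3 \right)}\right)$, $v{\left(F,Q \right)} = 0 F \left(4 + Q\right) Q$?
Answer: $-54520$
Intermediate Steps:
$t = -3$ ($t = -6 + 3 = -3$)
$v{\left(F,Q \right)} = 0$ ($v{\left(F,Q \right)} = 0 Q \left(4 + Q\right) = 0$)
$o = -18$ ($o = - 3 \left(6 + 0\right) = \left(-3\right) 6 = -18$)
$u{\left(T \right)} = 8 - 10 T$
$N u{\left(o \right)} = - 290 \left(8 - -180\right) = - 290 \left(8 + 180\right) = \left(-290\right) 188 = -54520$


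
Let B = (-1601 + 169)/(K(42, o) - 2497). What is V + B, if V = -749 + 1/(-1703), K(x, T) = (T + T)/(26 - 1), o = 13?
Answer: -79531952252/106265497 ≈ -748.43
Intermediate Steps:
K(x, T) = 2*T/25 (K(x, T) = (2*T)/25 = (2*T)*(1/25) = 2*T/25)
V = -1275548/1703 (V = -749 - 1/1703 = -1275548/1703 ≈ -749.00)
B = 35800/62399 (B = (-1601 + 169)/((2/25)*13 - 2497) = -1432/(26/25 - 2497) = -1432/(-62399/25) = -1432*(-25/62399) = 35800/62399 ≈ 0.57373)
V + B = -1275548/1703 + 35800/62399 = -79531952252/106265497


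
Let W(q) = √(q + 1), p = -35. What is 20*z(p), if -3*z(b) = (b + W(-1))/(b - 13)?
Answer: -175/36 ≈ -4.8611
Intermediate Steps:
W(q) = √(1 + q)
z(b) = -b/(3*(-13 + b)) (z(b) = -(b + √(1 - 1))/(3*(b - 13)) = -(b + √0)/(3*(-13 + b)) = -(b + 0)/(3*(-13 + b)) = -b/(3*(-13 + b)))
20*z(p) = 20*(-1*(-35)/(-39 + 3*(-35))) = 20*(-1*(-35)/(-39 - 105)) = 20*(-1*(-35)/(-144)) = 20*(-1*(-35)*(-1/144)) = 20*(-35/144) = -175/36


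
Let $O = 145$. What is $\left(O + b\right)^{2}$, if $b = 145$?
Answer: $84100$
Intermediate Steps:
$\left(O + b\right)^{2} = \left(145 + 145\right)^{2} = 290^{2} = 84100$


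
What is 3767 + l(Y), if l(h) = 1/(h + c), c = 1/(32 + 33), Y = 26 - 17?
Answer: 2207527/586 ≈ 3767.1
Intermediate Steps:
Y = 9
c = 1/65 ≈ 0.015385
l(h) = 1/(1/65 + h) (l(h) = 1/(h + 1/65) = 1/(1/65 + h))
3767 + l(Y) = 3767 + 65/(1 + 65*9) = 3767 + 65/(1 + 585) = 3767 + 65/586 = 2207527/586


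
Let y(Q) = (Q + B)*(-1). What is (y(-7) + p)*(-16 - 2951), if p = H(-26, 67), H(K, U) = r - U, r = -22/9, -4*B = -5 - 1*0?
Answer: 2267777/12 ≈ 1.8898e+5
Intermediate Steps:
B = 5/4 (B = -(-5 - 1*0)/4 = -(-5 + 0)/4 = -1/4*(-5) = 5/4 ≈ 1.2500)
r = -22/9 (r = -22*1/9 = -22/9 ≈ -2.4444)
y(Q) = -5/4 - Q (y(Q) = (Q + 5/4)*(-1) = (5/4 + Q)*(-1) = -5/4 - Q)
H(K, U) = -22/9 - U
p = -625/9 (p = -22/9 - 1*67 = -22/9 - 67 = -625/9 ≈ -69.444)
(y(-7) + p)*(-16 - 2951) = ((-5/4 - 1*(-7)) - 625/9)*(-16 - 2951) = ((-5/4 + 7) - 625/9)*(-2967) = (23/4 - 625/9)*(-2967) = -2293/36*(-2967) = 2267777/12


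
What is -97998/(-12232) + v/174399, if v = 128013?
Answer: 3109434703/355541428 ≈ 8.7456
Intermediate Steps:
-97998/(-12232) + v/174399 = -97998/(-12232) + 128013/174399 = -97998*(-1/12232) + 128013*(1/174399) = 48999/6116 + 42671/58133 = 3109434703/355541428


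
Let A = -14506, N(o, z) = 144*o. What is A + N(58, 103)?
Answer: -6154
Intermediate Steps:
A + N(58, 103) = -14506 + 144*58 = -14506 + 8352 = -6154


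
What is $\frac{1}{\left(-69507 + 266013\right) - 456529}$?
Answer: $- \frac{1}{260023} \approx -3.8458 \cdot 10^{-6}$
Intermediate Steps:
$\frac{1}{\left(-69507 + 266013\right) - 456529} = \frac{1}{196506 - 456529} = \frac{1}{-260023} = - \frac{1}{260023}$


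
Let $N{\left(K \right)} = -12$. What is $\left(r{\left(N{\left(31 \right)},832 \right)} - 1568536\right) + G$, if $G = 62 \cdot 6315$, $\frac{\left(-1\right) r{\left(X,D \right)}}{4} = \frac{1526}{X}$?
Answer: $- \frac{3529492}{3} \approx -1.1765 \cdot 10^{6}$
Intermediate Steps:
$r{\left(X,D \right)} = - \frac{6104}{X}$ ($r{\left(X,D \right)} = - 4 \frac{1526}{X} = - \frac{6104}{X}$)
$G = 391530$
$\left(r{\left(N{\left(31 \right)},832 \right)} - 1568536\right) + G = \left(- \frac{6104}{-12} - 1568536\right) + 391530 = \left(\left(-6104\right) \left(- \frac{1}{12}\right) - 1568536\right) + 391530 = \left(\frac{1526}{3} - 1568536\right) + 391530 = - \frac{4704082}{3} + 391530 = - \frac{3529492}{3}$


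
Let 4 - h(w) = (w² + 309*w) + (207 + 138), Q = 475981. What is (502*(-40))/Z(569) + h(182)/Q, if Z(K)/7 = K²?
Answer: -212854029361/1078728591787 ≈ -0.19732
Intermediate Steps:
h(w) = -341 - w² - 309*w (h(w) = 4 - ((w² + 309*w) + (207 + 138)) = 4 - ((w² + 309*w) + 345) = 4 - (345 + w² + 309*w) = 4 + (-345 - w² - 309*w) = -341 - w² - 309*w)
Z(K) = 7*K²
(502*(-40))/Z(569) + h(182)/Q = (502*(-40))/((7*569²)) + (-341 - 1*182² - 309*182)/475981 = -20080/(7*323761) + (-341 - 1*33124 - 56238)*(1/475981) = -20080/2266327 + (-341 - 33124 - 56238)*(1/475981) = -20080*1/2266327 - 89703*1/475981 = -20080/2266327 - 89703/475981 = -212854029361/1078728591787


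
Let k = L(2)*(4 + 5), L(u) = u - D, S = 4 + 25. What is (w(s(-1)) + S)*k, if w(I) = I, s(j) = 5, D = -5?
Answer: 2142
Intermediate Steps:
S = 29
L(u) = 5 + u (L(u) = u - 1*(-5) = u + 5 = 5 + u)
k = 63 (k = (5 + 2)*(4 + 5) = 7*9 = 63)
(w(s(-1)) + S)*k = (5 + 29)*63 = 34*63 = 2142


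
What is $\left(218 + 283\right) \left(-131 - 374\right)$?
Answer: $-253005$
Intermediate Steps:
$\left(218 + 283\right) \left(-131 - 374\right) = 501 \left(-131 - 374\right) = 501 \left(-505\right) = -253005$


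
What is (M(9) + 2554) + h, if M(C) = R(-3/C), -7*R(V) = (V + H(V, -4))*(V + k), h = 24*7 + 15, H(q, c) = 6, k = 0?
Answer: 172448/63 ≈ 2737.3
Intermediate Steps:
h = 183 (h = 168 + 15 = 183)
R(V) = -V*(6 + V)/7 (R(V) = -(V + 6)*(V + 0)/7 = -(6 + V)*V/7 = -V*(6 + V)/7)
M(C) = -3*(-6 + 3/C)/(7*C) (M(C) = (-3/C)*(-6 - (-3)/C)/7 = (-3/C)*(-6 + 3/C)/7 = -3*(-6 + 3/C)/(7*C))
(M(9) + 2554) + h = ((9/7)*(-1 + 2*9)/9**2 + 2554) + 183 = ((9/7)*(1/81)*(-1 + 18) + 2554) + 183 = ((9/7)*(1/81)*17 + 2554) + 183 = (17/63 + 2554) + 183 = 160919/63 + 183 = 172448/63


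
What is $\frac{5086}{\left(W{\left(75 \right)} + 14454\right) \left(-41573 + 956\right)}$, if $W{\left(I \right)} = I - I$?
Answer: $- \frac{2543}{293539059} \approx -8.6632 \cdot 10^{-6}$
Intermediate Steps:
$W{\left(I \right)} = 0$
$\frac{5086}{\left(W{\left(75 \right)} + 14454\right) \left(-41573 + 956\right)} = \frac{5086}{\left(0 + 14454\right) \left(-41573 + 956\right)} = \frac{5086}{14454 \left(-40617\right)} = \frac{5086}{-587078118} = 5086 \left(- \frac{1}{587078118}\right) = - \frac{2543}{293539059}$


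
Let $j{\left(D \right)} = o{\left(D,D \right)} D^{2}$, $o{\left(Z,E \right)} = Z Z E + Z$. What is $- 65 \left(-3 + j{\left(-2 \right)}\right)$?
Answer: $2795$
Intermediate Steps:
$o{\left(Z,E \right)} = Z + E Z^{2}$ ($o{\left(Z,E \right)} = Z^{2} E + Z = E Z^{2} + Z = Z + E Z^{2}$)
$j{\left(D \right)} = D^{3} \left(1 + D^{2}\right)$ ($j{\left(D \right)} = D \left(1 + D D\right) D^{2} = D \left(1 + D^{2}\right) D^{2} = D^{3} \left(1 + D^{2}\right)$)
$- 65 \left(-3 + j{\left(-2 \right)}\right) = - 65 \left(-3 + \left(\left(-2\right)^{3} + \left(-2\right)^{5}\right)\right) = - 65 \left(-3 - 40\right) = \left(-65\right) \left(-43\right) = 2795$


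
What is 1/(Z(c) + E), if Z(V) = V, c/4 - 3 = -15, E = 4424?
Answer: 1/4376 ≈ 0.00022852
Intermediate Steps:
c = -48 (c = 12 + 4*(-15) = 12 - 60 = -48)
1/(Z(c) + E) = 1/(-48 + 4424) = 1/4376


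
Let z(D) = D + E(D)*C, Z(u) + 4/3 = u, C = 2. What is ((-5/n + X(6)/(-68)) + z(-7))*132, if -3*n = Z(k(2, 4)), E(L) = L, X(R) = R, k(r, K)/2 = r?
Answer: -69399/34 ≈ -2041.1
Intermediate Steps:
k(r, K) = 2*r
Z(u) = -4/3 + u
z(D) = 3*D (z(D) = D + D*2 = D + 2*D = 3*D)
n = -8/9 (n = -(-4/3 + 2*2)/3 = -(-4/3 + 4)/3 = -⅓*8/3 = -8/9 ≈ -0.88889)
((-5/n + X(6)/(-68)) + z(-7))*132 = ((-5/(-8/9) + 6/(-68)) + 3*(-7))*132 = ((-5*(-9/8) + 6*(-1/68)) - 21)*132 = ((45/8 - 3/34) - 21)*132 = (753/136 - 21)*132 = -2103/136*132 = -69399/34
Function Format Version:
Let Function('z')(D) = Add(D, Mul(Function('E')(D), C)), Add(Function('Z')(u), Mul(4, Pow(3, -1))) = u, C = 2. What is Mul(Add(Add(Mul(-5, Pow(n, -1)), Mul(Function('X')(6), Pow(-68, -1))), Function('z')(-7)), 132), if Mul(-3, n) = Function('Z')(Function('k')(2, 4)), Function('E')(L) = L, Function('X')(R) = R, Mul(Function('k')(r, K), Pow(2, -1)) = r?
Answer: Rational(-69399, 34) ≈ -2041.1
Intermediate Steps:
Function('k')(r, K) = Mul(2, r)
Function('Z')(u) = Add(Rational(-4, 3), u)
Function('z')(D) = Mul(3, D) (Function('z')(D) = Add(D, Mul(D, 2)) = Add(D, Mul(2, D)) = Mul(3, D))
n = Rational(-8, 9) (n = Mul(Rational(-1, 3), Add(Rational(-4, 3), Mul(2, 2))) = Mul(Rational(-1, 3), Add(Rational(-4, 3), 4)) = Mul(Rational(-1, 3), Rational(8, 3)) = Rational(-8, 9) ≈ -0.88889)
Mul(Add(Add(Mul(-5, Pow(n, -1)), Mul(Function('X')(6), Pow(-68, -1))), Function('z')(-7)), 132) = Mul(Add(Add(Mul(-5, Pow(Rational(-8, 9), -1)), Mul(6, Pow(-68, -1))), Mul(3, -7)), 132) = Mul(Add(Add(Mul(-5, Rational(-9, 8)), Mul(6, Rational(-1, 68))), -21), 132) = Mul(Add(Add(Rational(45, 8), Rational(-3, 34)), -21), 132) = Mul(Add(Rational(753, 136), -21), 132) = Mul(Rational(-2103, 136), 132) = Rational(-69399, 34)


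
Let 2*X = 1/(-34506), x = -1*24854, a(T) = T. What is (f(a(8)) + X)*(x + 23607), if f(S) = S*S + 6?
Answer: -6024056233/69012 ≈ -87290.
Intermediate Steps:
x = -24854
f(S) = 6 + S**2 (f(S) = S**2 + 6 = 6 + S**2)
X = -1/69012 (X = (1/2)/(-34506) = (1/2)*(-1/34506) = -1/69012 ≈ -1.4490e-5)
(f(a(8)) + X)*(x + 23607) = ((6 + 8**2) - 1/69012)*(-24854 + 23607) = ((6 + 64) - 1/69012)*(-1247) = (70 - 1/69012)*(-1247) = (4830839/69012)*(-1247) = -6024056233/69012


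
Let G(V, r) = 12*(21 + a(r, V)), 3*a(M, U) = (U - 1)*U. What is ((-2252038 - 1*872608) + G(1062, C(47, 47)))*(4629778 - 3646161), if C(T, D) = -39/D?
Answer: 1360080668878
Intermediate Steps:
a(M, U) = U*(-1 + U)/3 (a(M, U) = ((U - 1)*U)/3 = ((-1 + U)*U)/3 = (U*(-1 + U))/3 = U*(-1 + U)/3)
G(V, r) = 252 + 4*V*(-1 + V) (G(V, r) = 12*(21 + V*(-1 + V)/3) = 252 + 4*V*(-1 + V))
((-2252038 - 1*872608) + G(1062, C(47, 47)))*(4629778 - 3646161) = ((-2252038 - 1*872608) + (252 + 4*1062*(-1 + 1062)))*(4629778 - 3646161) = ((-2252038 - 872608) + (252 + 4*1062*1061))*983617 = (-3124646 + (252 + 4507128))*983617 = (-3124646 + 4507380)*983617 = 1382734*983617 = 1360080668878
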